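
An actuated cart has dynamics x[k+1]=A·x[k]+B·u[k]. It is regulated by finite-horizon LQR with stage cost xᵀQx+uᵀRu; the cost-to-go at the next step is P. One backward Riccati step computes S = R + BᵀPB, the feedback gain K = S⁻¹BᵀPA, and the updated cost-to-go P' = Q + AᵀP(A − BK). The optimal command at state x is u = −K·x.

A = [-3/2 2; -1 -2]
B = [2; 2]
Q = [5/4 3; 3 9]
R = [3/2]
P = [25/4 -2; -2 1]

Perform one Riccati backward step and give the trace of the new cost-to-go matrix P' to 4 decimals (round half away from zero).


BᵀP = [8.5000 -2.0000]
S = R + BᵀPB = [3/2] + [13.0000] = [14.5000]
BᵀPA = [-10.7500 21.0000]
K = S⁻¹·BᵀPA = [-0.7414 1.4483]
A−BK = [-0.0172 -0.8966; 0.4828 -4.8966]
AᵀP(A−BK) = [1.0927 -3.1810; -3.1810 14.5862]
P' = Q + AᵀP(A−BK) = [2.3427 -0.1810; -0.1810 23.5862]
tr(P') = 25.9289

25.9289


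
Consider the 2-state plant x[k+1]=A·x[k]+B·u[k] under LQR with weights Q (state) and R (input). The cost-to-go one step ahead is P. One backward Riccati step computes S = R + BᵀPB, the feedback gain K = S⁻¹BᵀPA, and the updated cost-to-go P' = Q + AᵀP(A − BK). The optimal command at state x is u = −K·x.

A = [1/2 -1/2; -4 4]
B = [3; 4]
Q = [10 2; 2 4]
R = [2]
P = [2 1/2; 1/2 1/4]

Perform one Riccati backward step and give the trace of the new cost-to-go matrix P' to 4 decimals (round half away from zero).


BᵀP = [8.0000 2.5000]
S = R + BᵀPB = [2] + [34.0000] = [36.0000]
BᵀPA = [-6.0000 6.0000]
K = S⁻¹·BᵀPA = [-0.1667 0.1667]
A−BK = [1.0000 -1.0000; -3.3333 3.3333]
AᵀP(A−BK) = [1.5000 -1.5000; -1.5000 1.5000]
P' = Q + AᵀP(A−BK) = [11.5000 0.5000; 0.5000 5.5000]
tr(P') = 17.0000

17.0000


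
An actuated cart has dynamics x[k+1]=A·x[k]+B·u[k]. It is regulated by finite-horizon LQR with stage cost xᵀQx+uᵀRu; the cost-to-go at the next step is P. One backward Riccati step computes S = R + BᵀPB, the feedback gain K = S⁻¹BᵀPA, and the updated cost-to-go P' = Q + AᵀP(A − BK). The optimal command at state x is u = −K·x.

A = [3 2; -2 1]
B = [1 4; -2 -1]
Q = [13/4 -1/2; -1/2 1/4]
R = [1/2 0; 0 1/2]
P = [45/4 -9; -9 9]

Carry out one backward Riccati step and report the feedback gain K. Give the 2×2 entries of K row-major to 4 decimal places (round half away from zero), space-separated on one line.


0.6694 -0.7168 0.5950 0.6356

BᵀP = [29.2500 -27.0000; 54.0000 -45.0000]
S = R + BᵀPB = [1/2 0; 0 1/2] + [83.2500 144.0000; 144.0000 261.0000] = [83.7500 144.0000; 144.0000 261.5000]
BᵀPA = [141.7500 31.5000; 252.0000 63.0000]
K = S⁻¹·BᵀPA = [0.6694 -0.7168; 0.5950 0.6356]
A−BK = [-0.0496 0.1743; -0.0661 0.2021]
AᵀP(A−BK) = [0.4091 -0.0744; -0.0744 0.5342]
P' = Q + AᵀP(A−BK) = [3.6591 -0.5744; -0.5744 0.7842]
tr(P') = 4.4433


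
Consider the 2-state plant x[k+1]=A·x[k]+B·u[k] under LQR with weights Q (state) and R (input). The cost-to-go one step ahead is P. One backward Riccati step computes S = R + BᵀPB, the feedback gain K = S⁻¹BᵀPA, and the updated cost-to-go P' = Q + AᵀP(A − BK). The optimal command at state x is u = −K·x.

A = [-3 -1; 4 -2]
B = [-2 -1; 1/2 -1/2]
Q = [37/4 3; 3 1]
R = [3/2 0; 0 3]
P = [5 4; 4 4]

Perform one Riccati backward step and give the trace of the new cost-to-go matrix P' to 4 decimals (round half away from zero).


BᵀP = [-8.0000 -6.0000; -7.0000 -6.0000]
S = R + BᵀPB = [3/2 0; 0 3] + [13.0000 11.0000; 11.0000 10.0000] = [14.5000 11.0000; 11.0000 13.0000]
BᵀPA = [0.0000 20.0000; -3.0000 19.0000]
K = S⁻¹·BᵀPA = [0.4889 0.7556; -0.6444 0.8222]
A−BK = [-2.6667 1.3333; 3.4333 -1.9667]
AᵀP(A−BK) = [11.0667 -6.5333; -6.5333 6.2667]
P' = Q + AᵀP(A−BK) = [20.3167 -3.5333; -3.5333 7.2667]
tr(P') = 27.5833

27.5833


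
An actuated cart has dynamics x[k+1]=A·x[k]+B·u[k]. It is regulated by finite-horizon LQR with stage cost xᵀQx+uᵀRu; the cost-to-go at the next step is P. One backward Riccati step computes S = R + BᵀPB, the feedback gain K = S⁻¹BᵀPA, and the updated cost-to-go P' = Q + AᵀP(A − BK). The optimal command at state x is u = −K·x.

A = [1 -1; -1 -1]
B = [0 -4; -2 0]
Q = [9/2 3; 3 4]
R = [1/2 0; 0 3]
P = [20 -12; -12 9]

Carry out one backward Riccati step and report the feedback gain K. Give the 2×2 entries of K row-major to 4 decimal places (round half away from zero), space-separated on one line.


BᵀP = [24.0000 -18.0000; -80.0000 48.0000]
S = R + BᵀPB = [1/2 0; 0 3] + [36.0000 -96.0000; -96.0000 320.0000] = [36.5000 -96.0000; -96.0000 323.0000]
BᵀPA = [42.0000 -6.0000; -128.0000 32.0000]
K = S⁻¹·BᵀPA = [0.4966 0.4406; -0.2487 0.2300]
A−BK = [0.0052 -0.0799; -0.0068 -0.1187]
AᵀP(A−BK) = [0.3107 -0.0624; -0.0624 0.2827]
P' = Q + AᵀP(A−BK) = [4.8107 2.9376; 2.9376 4.2827]
tr(P') = 9.0934

0.4966 0.4406 -0.2487 0.2300


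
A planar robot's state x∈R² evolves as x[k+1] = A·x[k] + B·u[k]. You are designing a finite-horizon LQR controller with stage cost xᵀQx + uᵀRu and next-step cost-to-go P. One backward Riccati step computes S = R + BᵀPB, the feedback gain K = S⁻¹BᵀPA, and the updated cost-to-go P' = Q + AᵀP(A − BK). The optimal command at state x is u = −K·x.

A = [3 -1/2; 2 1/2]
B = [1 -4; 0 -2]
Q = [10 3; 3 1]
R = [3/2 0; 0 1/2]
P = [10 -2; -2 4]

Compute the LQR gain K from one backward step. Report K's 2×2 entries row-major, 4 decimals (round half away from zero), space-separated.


BᵀP = [10.0000 -2.0000; -36.0000 0.0000]
S = R + BᵀPB = [3/2 0; 0 1/2] + [10.0000 -36.0000; -36.0000 144.0000] = [11.5000 -36.0000; -36.0000 144.5000]
BᵀPA = [26.0000 -6.0000; -108.0000 18.0000]
K = S⁻¹·BᵀPA = [-0.3582 -0.5988; -0.8366 -0.0246]
A−BK = [0.0116 0.0003; 0.3267 0.4508]
AᵀP(A−BK) = [0.9556 0.9105; 0.9105 1.3503]
P' = Q + AᵀP(A−BK) = [10.9556 3.9105; 3.9105 2.3503]
tr(P') = 13.3059

-0.3582 -0.5988 -0.8366 -0.0246


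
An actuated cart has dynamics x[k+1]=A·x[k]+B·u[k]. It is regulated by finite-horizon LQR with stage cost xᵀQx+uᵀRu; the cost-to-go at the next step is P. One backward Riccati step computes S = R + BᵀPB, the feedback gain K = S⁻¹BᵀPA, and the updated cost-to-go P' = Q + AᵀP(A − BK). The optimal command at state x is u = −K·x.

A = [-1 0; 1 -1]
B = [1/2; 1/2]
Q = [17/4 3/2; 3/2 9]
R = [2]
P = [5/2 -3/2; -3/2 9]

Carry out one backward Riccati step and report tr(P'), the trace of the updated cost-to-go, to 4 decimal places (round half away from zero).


BᵀP = [0.5000 3.7500]
S = R + BᵀPB = [2] + [2.1250] = [4.1250]
BᵀPA = [3.2500 -3.7500]
K = S⁻¹·BᵀPA = [0.7879 -0.9091]
A−BK = [-1.3939 0.4545; 0.6061 -0.5455]
AᵀP(A−BK) = [11.9394 -7.5455; -7.5455 5.5909]
P' = Q + AᵀP(A−BK) = [16.1894 -6.0455; -6.0455 14.5909]
tr(P') = 30.7803

30.7803


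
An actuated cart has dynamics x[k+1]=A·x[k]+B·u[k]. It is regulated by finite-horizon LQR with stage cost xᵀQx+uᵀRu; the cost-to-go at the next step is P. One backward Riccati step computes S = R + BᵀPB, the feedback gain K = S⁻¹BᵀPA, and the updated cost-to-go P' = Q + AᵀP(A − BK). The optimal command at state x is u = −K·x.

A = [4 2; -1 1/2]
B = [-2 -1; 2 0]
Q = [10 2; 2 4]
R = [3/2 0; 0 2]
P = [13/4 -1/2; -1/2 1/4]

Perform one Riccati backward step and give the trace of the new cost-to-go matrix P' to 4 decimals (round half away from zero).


BᵀP = [-7.5000 1.5000; -3.2500 0.5000]
S = R + BᵀPB = [3/2 0; 0 2] + [18.0000 7.5000; 7.5000 3.2500] = [19.5000 7.5000; 7.5000 5.2500]
BᵀPA = [-31.5000 -14.2500; -13.5000 -6.2500]
K = S⁻¹·BᵀPA = [-1.3902 -0.6057; -0.5854 -0.3252]
A−BK = [0.6341 0.4634; 1.7805 1.7114]
AᵀP(A−BK) = [4.5549 2.4055; 2.4055 1.3989]
P' = Q + AᵀP(A−BK) = [14.5549 4.4055; 4.4055 5.3989]
tr(P') = 19.9538

19.9538


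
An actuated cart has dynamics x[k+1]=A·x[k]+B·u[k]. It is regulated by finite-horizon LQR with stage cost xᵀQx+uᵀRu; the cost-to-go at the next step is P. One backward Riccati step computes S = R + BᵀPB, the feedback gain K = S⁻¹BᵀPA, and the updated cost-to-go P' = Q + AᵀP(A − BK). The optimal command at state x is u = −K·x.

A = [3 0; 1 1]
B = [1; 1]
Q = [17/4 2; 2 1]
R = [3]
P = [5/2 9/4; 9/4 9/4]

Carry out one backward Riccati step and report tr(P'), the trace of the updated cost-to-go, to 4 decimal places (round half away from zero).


15.3980

BᵀP = [4.7500 4.5000]
S = R + BᵀPB = [3] + [9.2500] = [12.2500]
BᵀPA = [18.7500 4.5000]
K = S⁻¹·BᵀPA = [1.5306 0.3673]
A−BK = [1.4694 -0.3673; -0.5306 0.6327]
AᵀP(A−BK) = [9.5510 2.1122; 2.1122 0.5969]
P' = Q + AᵀP(A−BK) = [13.8010 4.1122; 4.1122 1.5969]
tr(P') = 15.3980


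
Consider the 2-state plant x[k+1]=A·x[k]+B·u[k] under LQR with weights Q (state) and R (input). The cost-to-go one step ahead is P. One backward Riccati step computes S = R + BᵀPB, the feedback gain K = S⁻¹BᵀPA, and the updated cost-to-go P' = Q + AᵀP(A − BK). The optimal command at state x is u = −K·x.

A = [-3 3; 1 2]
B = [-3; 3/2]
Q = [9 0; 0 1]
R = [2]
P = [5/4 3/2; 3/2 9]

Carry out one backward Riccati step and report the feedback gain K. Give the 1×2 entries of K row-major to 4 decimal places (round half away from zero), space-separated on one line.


0.6750 0.6750

BᵀP = [-1.5000 9.0000]
S = R + BᵀPB = [2] + [18.0000] = [20.0000]
BᵀPA = [13.5000 13.5000]
K = S⁻¹·BᵀPA = [0.6750 0.6750]
A−BK = [-0.9750 5.0250; -0.0125 0.9875]
AᵀP(A−BK) = [2.1375 -6.8625; -6.8625 56.1375]
P' = Q + AᵀP(A−BK) = [11.1375 -6.8625; -6.8625 57.1375]
tr(P') = 68.2750


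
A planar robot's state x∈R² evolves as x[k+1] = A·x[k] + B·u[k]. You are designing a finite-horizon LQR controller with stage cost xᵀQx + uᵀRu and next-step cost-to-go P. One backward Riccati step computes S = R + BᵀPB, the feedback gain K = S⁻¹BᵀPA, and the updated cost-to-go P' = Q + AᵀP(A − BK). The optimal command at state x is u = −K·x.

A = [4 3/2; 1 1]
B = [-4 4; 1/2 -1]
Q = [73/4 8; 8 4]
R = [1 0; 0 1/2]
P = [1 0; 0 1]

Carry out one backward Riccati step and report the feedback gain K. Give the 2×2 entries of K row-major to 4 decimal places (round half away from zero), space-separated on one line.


-0.8017 -0.4641 0.1013 -0.1519

BᵀP = [-4.0000 0.5000; 4.0000 -1.0000]
S = R + BᵀPB = [1 0; 0 1/2] + [16.2500 -16.5000; -16.5000 17.0000] = [17.2500 -16.5000; -16.5000 17.5000]
BᵀPA = [-15.5000 -5.5000; 15.0000 5.0000]
K = S⁻¹·BᵀPA = [-0.8017 -0.4641; 0.1013 -0.1519]
A−BK = [0.3882 0.2511; 1.5021 1.0802]
AᵀP(A−BK) = [3.0549 2.0844; 2.0844 1.4568]
P' = Q + AᵀP(A−BK) = [21.3049 10.0844; 10.0844 5.4568]
tr(P') = 26.7616


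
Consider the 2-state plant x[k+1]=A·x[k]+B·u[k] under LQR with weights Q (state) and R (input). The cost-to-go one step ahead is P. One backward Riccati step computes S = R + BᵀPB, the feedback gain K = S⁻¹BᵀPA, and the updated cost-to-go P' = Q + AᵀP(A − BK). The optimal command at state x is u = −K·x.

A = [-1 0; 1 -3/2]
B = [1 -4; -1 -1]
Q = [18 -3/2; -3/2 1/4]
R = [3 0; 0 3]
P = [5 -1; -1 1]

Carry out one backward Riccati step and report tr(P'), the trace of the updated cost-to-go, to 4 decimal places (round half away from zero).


BᵀP = [6.0000 -2.0000; -19.0000 3.0000]
S = R + BᵀPB = [3 0; 0 3] + [8.0000 -22.0000; -22.0000 73.0000] = [11.0000 -22.0000; -22.0000 76.0000]
BᵀPA = [-8.0000 3.0000; 22.0000 -4.5000]
K = S⁻¹·BᵀPA = [-0.3523 0.3665; 0.1875 0.0469]
A−BK = [0.1023 -0.1790; 0.8352 -1.0866]
AᵀP(A−BK) = [1.0568 -1.0994; -1.0994 1.3615]
P' = Q + AᵀP(A−BK) = [19.0568 -2.5994; -2.5994 1.6115]
tr(P') = 20.6683

20.6683


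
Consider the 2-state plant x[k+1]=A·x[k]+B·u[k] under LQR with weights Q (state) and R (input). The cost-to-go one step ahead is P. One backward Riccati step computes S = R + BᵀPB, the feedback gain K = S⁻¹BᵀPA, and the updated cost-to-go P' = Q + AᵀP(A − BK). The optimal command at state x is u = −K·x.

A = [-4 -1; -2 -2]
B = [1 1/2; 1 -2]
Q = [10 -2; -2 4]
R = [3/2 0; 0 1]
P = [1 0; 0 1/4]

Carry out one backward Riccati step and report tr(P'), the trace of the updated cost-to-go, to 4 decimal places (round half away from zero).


24.2626

BᵀP = [1.0000 0.2500; 0.5000 -0.5000]
S = R + BᵀPB = [3/2 0; 0 1] + [1.2500 0.0000; 0.0000 1.2500] = [2.7500 0.0000; 0.0000 2.2500]
BᵀPA = [-4.5000 -1.5000; -1.0000 0.5000]
K = S⁻¹·BᵀPA = [-1.6364 -0.5455; -0.4444 0.2222]
A−BK = [-2.1414 -0.5657; -1.2525 -1.0101]
AᵀP(A−BK) = [9.1919 2.7677; 2.7677 1.0707]
P' = Q + AᵀP(A−BK) = [19.1919 0.7677; 0.7677 5.0707]
tr(P') = 24.2626


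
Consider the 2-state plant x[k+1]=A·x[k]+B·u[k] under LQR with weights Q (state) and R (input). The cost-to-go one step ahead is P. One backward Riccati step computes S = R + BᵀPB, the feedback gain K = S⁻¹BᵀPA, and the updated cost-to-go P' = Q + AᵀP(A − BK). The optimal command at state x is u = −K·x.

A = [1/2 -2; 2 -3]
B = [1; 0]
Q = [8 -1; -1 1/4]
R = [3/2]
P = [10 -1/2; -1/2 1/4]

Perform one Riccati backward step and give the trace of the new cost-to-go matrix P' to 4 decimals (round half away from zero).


15.8478

BᵀP = [10.0000 -0.5000]
S = R + BᵀPB = [3/2] + [10.0000] = [11.5000]
BᵀPA = [4.0000 -18.5000]
K = S⁻¹·BᵀPA = [0.3478 -1.6087]
A−BK = [0.1522 -0.3913; 2.0000 -3.0000]
AᵀP(A−BK) = [1.1087 -2.3152; -2.3152 6.4891]
P' = Q + AᵀP(A−BK) = [9.1087 -3.3152; -3.3152 6.7391]
tr(P') = 15.8478


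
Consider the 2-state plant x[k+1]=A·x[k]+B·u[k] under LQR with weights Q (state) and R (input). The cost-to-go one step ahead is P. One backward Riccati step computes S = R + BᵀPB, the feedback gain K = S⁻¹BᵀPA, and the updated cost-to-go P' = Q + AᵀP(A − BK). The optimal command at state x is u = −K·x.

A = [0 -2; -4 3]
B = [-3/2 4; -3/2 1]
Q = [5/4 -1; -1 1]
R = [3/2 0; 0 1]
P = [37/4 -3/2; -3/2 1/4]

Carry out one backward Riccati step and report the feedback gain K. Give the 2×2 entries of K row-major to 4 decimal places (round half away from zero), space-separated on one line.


BᵀP = [-11.6250 1.8750; 35.5000 -5.7500]
S = R + BᵀPB = [3/2 0; 0 1] + [14.6250 -44.6250; -44.6250 136.2500] = [16.1250 -44.6250; -44.6250 137.2500]
BᵀPA = [-7.5000 28.8750; 23.0000 -88.2500]
K = S⁻¹·BᵀPA = [-0.0135 0.1124; 0.1632 -0.6064]
A−BK = [-0.6730 0.5944; -4.1835 3.7751]
AᵀP(A−BK) = [0.1454 -0.2088; -0.2088 0.4859]
P' = Q + AᵀP(A−BK) = [1.3954 -1.2088; -1.2088 1.4859]
tr(P') = 2.8814

-0.0135 0.1124 0.1632 -0.6064


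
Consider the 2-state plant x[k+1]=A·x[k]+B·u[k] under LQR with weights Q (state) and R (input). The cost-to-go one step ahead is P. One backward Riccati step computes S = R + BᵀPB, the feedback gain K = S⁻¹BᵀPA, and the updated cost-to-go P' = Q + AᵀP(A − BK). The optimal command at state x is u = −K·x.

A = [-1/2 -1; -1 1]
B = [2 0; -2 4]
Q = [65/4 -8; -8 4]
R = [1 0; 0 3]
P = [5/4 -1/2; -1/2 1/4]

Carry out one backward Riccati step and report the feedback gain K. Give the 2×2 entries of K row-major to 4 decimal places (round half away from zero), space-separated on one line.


BᵀP = [3.5000 -1.5000; -2.0000 1.0000]
S = R + BᵀPB = [1 0; 0 3] + [10.0000 -6.0000; -6.0000 4.0000] = [11.0000 -6.0000; -6.0000 7.0000]
BᵀPA = [-0.2500 -5.0000; 0.0000 3.0000]
K = S⁻¹·BᵀPA = [-0.0427 -0.4146; -0.0366 0.0732]
A−BK = [-0.4146 -0.1707; -0.9390 -0.1220]
AᵀP(A−BK) = [0.0518 0.0213; 0.0213 0.2073]
P' = Q + AᵀP(A−BK) = [16.3018 -7.9787; -7.9787 4.2073]
tr(P') = 20.5091

-0.0427 -0.4146 -0.0366 0.0732


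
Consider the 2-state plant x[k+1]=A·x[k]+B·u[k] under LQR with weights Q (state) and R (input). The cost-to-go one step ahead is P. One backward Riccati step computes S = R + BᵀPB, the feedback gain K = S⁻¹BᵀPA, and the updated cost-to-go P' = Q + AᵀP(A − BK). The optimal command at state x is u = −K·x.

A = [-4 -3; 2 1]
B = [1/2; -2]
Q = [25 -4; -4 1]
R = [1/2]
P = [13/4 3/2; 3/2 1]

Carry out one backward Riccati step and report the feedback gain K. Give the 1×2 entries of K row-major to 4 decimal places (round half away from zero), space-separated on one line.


BᵀP = [-1.3750 -1.2500]
S = R + BᵀPB = [1/2] + [1.8125] = [2.3125]
BᵀPA = [3.0000 2.8750]
K = S⁻¹·BᵀPA = [1.2973 1.2432]
A−BK = [-4.6486 -3.6216; 4.5946 3.4865]
AᵀP(A−BK) = [28.1081 22.2703; 22.2703 17.6757]
P' = Q + AᵀP(A−BK) = [53.1081 18.2703; 18.2703 18.6757]
tr(P') = 71.7838

1.2973 1.2432


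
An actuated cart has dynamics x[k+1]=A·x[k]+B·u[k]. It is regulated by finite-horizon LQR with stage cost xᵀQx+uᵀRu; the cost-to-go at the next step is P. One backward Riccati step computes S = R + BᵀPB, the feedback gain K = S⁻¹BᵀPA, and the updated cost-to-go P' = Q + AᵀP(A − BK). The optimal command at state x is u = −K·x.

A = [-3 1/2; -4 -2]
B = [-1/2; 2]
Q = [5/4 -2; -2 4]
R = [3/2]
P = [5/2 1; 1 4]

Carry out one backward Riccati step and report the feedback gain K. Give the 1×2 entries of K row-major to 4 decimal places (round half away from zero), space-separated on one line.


BᵀP = [0.7500 7.5000]
S = R + BᵀPB = [3/2] + [14.6250] = [16.1250]
BᵀPA = [-32.2500 -14.6250]
K = S⁻¹·BᵀPA = [-2.0000 -0.9070]
A−BK = [-4.0000 0.0465; 0.0000 -0.1860]
AᵀP(A−BK) = [46.0000 3.0000; 3.0000 1.3605]
P' = Q + AᵀP(A−BK) = [47.2500 1.0000; 1.0000 5.3605]
tr(P') = 52.6105

-2.0000 -0.9070


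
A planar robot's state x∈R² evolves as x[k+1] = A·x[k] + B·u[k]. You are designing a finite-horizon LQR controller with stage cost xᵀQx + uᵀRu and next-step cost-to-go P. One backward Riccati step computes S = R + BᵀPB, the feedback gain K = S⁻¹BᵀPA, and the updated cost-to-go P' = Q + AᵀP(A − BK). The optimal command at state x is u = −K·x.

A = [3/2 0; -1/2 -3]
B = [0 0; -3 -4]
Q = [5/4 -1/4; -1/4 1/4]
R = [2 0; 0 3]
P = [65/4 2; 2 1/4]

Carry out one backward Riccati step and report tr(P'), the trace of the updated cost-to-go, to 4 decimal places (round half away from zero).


12.2733

BᵀP = [-6.0000 -0.7500; -8.0000 -1.0000]
S = R + BᵀPB = [2 0; 0 3] + [2.2500 3.0000; 3.0000 4.0000] = [4.2500 3.0000; 3.0000 7.0000]
BᵀPA = [-8.6250 2.2500; -11.5000 3.0000]
K = S⁻¹·BᵀPA = [-1.2470 0.3253; -1.1084 0.2892]
A−BK = [1.5000 0.0000; -8.6747 -0.8675]
AᵀP(A−BK) = [10.1227 -2.4940; -2.4940 0.6506]
P' = Q + AᵀP(A−BK) = [11.3727 -2.7440; -2.7440 0.9006]
tr(P') = 12.2733


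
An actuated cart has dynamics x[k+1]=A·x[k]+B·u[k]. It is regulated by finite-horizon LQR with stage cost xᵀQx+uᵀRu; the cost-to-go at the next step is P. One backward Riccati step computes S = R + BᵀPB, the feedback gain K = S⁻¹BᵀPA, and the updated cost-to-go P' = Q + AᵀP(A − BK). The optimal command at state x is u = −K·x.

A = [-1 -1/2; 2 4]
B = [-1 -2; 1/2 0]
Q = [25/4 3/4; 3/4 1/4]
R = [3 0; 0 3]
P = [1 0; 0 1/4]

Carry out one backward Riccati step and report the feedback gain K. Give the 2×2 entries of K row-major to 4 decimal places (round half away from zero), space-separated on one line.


0.1944 0.2046 0.2302 0.0844

BᵀP = [-1.0000 0.1250; -2.0000 0.0000]
S = R + BᵀPB = [3 0; 0 3] + [1.0625 2.0000; 2.0000 4.0000] = [4.0625 2.0000; 2.0000 7.0000]
BᵀPA = [1.2500 1.0000; 2.0000 1.0000]
K = S⁻¹·BᵀPA = [0.1944 0.2046; 0.2302 0.0844]
A−BK = [-0.3453 -0.1266; 1.9028 3.8977]
AᵀP(A−BK) = [1.2967 2.0754; 2.0754 3.9610]
P' = Q + AᵀP(A−BK) = [7.5467 2.8254; 2.8254 4.2110]
tr(P') = 11.7577


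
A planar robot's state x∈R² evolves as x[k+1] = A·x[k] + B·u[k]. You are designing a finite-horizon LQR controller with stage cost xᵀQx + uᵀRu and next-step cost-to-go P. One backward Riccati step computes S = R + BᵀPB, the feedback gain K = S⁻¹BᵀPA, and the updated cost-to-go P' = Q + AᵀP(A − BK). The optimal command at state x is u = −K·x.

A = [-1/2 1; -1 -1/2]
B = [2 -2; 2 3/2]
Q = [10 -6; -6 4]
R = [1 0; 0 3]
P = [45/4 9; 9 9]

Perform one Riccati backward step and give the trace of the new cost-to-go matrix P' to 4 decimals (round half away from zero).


14.5743

BᵀP = [40.5000 36.0000; -9.0000 -4.5000]
S = R + BᵀPB = [1 0; 0 3] + [153.0000 -27.0000; -27.0000 11.2500] = [154.0000 -27.0000; -27.0000 14.2500]
BᵀPA = [-56.2500 22.5000; 9.0000 -6.7500]
K = S⁻¹·BᵀPA = [-0.3811 0.0944; -0.0906 -0.2948]
A−BK = [0.0811 0.2216; -0.1018 -0.2467]
AᵀP(A−BK) = [0.1886 0.0892; 0.0892 0.3857]
P' = Q + AᵀP(A−BK) = [10.1886 -5.9108; -5.9108 4.3857]
tr(P') = 14.5743


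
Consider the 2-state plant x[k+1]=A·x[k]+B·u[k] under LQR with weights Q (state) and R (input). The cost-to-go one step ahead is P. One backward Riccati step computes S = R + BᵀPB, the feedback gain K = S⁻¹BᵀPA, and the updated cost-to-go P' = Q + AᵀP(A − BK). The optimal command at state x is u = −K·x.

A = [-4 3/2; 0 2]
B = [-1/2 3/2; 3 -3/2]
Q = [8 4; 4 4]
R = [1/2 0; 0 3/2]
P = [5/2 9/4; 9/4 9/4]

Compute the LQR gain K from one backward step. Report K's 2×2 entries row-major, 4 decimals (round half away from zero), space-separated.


BᵀP = [5.5000 5.6250; 0.3750 0.0000]
S = R + BᵀPB = [1/2 0; 0 3/2] + [14.1250 -0.1875; -0.1875 0.5625] = [14.6250 -0.1875; -0.1875 2.0625]
BᵀPA = [-22.0000 19.5000; -1.5000 0.5625]
K = S⁻¹·BᵀPA = [-1.5154 1.3384; -0.8650 0.3944]
A−BK = [-3.4601 1.5776; 3.2485 -1.4236]
AᵀP(A−BK) = [5.3644 -2.9638; -2.9638 1.8046]
P' = Q + AᵀP(A−BK) = [13.3644 1.0362; 1.0362 5.8046]
tr(P') = 19.1690

-1.5154 1.3384 -0.8650 0.3944


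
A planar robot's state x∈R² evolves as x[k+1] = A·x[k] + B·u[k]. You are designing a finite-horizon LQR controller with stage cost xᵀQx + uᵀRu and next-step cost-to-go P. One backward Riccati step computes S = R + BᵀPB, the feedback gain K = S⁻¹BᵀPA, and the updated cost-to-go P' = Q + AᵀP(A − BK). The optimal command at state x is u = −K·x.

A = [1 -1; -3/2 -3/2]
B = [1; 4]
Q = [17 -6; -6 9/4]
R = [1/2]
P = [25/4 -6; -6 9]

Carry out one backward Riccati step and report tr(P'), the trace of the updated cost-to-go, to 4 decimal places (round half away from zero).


BᵀP = [-17.7500 30.0000]
S = R + BᵀPB = [1/2] + [102.2500] = [102.7500]
BᵀPA = [-62.7500 -27.2500]
K = S⁻¹·BᵀPA = [-0.6107 -0.2652]
A−BK = [1.6107 -0.7348; 0.9428 -0.4392]
AᵀP(A−BK) = [6.1782 -2.6417; -2.6417 1.2731]
P' = Q + AᵀP(A−BK) = [23.1782 -8.6417; -8.6417 3.5231]
tr(P') = 26.7013

26.7013


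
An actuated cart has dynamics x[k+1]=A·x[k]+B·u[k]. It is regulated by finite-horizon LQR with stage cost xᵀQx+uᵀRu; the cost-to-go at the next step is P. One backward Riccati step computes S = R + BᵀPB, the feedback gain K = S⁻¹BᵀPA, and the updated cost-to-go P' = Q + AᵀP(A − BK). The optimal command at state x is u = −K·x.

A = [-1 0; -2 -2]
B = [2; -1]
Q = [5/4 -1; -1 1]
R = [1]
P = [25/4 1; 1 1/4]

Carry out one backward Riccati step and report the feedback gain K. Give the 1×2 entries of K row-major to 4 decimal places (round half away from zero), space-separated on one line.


BᵀP = [11.5000 1.7500]
S = R + BᵀPB = [1] + [21.2500] = [22.2500]
BᵀPA = [-15.0000 -3.5000]
K = S⁻¹·BᵀPA = [-0.6742 -0.1573]
A−BK = [0.3483 0.3146; -2.6742 -2.1573]
AᵀP(A−BK) = [1.1376 0.6404; 0.6404 0.4494]
P' = Q + AᵀP(A−BK) = [2.3876 -0.3596; -0.3596 1.4494]
tr(P') = 3.8371

-0.6742 -0.1573


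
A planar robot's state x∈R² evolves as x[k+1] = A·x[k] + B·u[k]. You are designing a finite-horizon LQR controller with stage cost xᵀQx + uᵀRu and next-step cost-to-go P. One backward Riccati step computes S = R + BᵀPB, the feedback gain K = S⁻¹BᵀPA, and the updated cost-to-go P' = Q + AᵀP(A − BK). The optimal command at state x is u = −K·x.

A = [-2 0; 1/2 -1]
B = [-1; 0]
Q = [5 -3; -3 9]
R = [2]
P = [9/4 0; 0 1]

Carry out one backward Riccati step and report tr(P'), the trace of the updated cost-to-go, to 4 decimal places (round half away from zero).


BᵀP = [-2.2500 0.0000]
S = R + BᵀPB = [2] + [2.2500] = [4.2500]
BᵀPA = [4.5000 0.0000]
K = S⁻¹·BᵀPA = [1.0588 0.0000]
A−BK = [-0.9412 0.0000; 0.5000 -1.0000]
AᵀP(A−BK) = [4.4853 -0.5000; -0.5000 1.0000]
P' = Q + AᵀP(A−BK) = [9.4853 -3.5000; -3.5000 10.0000]
tr(P') = 19.4853

19.4853


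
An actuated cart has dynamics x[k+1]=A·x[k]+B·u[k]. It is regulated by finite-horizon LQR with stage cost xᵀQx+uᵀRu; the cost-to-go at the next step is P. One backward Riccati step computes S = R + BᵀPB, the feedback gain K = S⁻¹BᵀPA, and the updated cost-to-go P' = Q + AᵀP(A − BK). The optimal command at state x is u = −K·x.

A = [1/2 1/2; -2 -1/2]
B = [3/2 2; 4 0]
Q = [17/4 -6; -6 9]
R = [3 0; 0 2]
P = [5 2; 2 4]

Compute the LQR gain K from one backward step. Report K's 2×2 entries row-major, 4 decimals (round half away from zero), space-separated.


BᵀP = [15.5000 19.0000; 10.0000 4.0000]
S = R + BᵀPB = [3 0; 0 2] + [99.2500 31.0000; 31.0000 20.0000] = [102.2500 31.0000; 31.0000 22.0000]
BᵀPA = [-30.2500 -1.7500; -3.0000 3.0000]
K = S⁻¹·BᵀPA = [-0.4443 -0.1021; 0.4897 0.2802]
A−BK = [0.1870 0.0927; -0.2227 -0.0918]
AᵀP(A−BK) = [1.2786 0.5033; 0.5033 0.2309]
P' = Q + AᵀP(A−BK) = [5.5286 -5.4967; -5.4967 9.2309]
tr(P') = 14.7595

-0.4443 -0.1021 0.4897 0.2802


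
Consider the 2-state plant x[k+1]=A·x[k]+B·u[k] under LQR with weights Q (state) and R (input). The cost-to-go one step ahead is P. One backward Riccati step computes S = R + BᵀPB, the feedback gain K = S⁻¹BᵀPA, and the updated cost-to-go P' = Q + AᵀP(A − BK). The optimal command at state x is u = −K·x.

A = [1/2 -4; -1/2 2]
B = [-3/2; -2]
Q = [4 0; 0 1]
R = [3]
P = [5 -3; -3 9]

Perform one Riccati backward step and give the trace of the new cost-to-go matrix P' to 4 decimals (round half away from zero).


BᵀP = [-1.5000 -13.5000]
S = R + BᵀPB = [3] + [29.2500] = [32.2500]
BᵀPA = [6.0000 -21.0000]
K = S⁻¹·BᵀPA = [0.1860 -0.6512]
A−BK = [0.7791 -4.9767; -0.1279 0.6977]
AᵀP(A−BK) = [3.8837 -24.0930; -24.0930 150.3256]
P' = Q + AᵀP(A−BK) = [7.8837 -24.0930; -24.0930 151.3256]
tr(P') = 159.2093

159.2093


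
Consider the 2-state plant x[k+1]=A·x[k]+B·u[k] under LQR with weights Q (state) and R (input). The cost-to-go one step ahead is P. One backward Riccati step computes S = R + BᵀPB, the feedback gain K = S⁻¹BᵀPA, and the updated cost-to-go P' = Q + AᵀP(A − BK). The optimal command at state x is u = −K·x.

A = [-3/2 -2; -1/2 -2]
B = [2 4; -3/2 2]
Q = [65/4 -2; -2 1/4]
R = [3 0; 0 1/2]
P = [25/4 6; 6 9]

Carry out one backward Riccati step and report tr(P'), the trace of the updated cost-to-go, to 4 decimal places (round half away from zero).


17.1737

BᵀP = [3.5000 -1.5000; 37.0000 42.0000]
S = R + BᵀPB = [3 0; 0 1/2] + [9.2500 11.0000; 11.0000 232.0000] = [12.2500 11.0000; 11.0000 232.5000]
BᵀPA = [-4.5000 -4.0000; -76.5000 -158.0000]
K = S⁻¹·BᵀPA = [-0.0751 0.2963; -0.3255 -0.6936]
A−BK = [-0.0479 0.1818; 0.0383 -0.1684]
AᵀP(A−BK) = [0.0754 0.0238; 0.0238 0.5983]
P' = Q + AᵀP(A−BK) = [16.3254 -1.9762; -1.9762 0.8483]
tr(P') = 17.1737


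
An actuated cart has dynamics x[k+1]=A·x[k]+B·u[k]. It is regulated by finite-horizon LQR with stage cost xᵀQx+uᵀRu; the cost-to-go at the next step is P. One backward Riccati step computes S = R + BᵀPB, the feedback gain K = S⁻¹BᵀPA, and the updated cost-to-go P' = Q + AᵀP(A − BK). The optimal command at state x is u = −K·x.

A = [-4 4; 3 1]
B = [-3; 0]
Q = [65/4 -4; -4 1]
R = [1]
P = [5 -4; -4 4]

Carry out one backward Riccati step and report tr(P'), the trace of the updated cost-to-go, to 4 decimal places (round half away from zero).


30.8152

BᵀP = [-15.0000 12.0000]
S = R + BᵀPB = [1] + [45.0000] = [46.0000]
BᵀPA = [96.0000 -48.0000]
K = S⁻¹·BᵀPA = [2.0870 -1.0435]
A−BK = [2.2609 0.8696; 3.0000 1.0000]
AᵀP(A−BK) = [11.6522 0.1739; 0.1739 1.9130]
P' = Q + AᵀP(A−BK) = [27.9022 -3.8261; -3.8261 2.9130]
tr(P') = 30.8152


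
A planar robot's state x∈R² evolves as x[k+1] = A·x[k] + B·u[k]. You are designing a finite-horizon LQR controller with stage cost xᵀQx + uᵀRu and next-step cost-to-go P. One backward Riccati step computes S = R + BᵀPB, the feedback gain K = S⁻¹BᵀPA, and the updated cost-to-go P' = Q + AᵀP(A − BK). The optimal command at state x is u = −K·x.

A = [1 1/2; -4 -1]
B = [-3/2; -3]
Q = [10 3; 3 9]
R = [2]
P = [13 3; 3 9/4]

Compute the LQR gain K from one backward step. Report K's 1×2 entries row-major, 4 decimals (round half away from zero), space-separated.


0.2102 -0.0382

BᵀP = [-28.5000 -11.2500]
S = R + BᵀPB = [2] + [76.5000] = [78.5000]
BᵀPA = [16.5000 -3.0000]
K = S⁻¹·BᵀPA = [0.2102 -0.0382]
A−BK = [1.3153 0.4427; -3.3694 -1.1146]
AᵀP(A−BK) = [21.5318 7.1306; 7.1306 2.3854]
P' = Q + AᵀP(A−BK) = [31.5318 10.1306; 10.1306 11.3854]
tr(P') = 42.9172


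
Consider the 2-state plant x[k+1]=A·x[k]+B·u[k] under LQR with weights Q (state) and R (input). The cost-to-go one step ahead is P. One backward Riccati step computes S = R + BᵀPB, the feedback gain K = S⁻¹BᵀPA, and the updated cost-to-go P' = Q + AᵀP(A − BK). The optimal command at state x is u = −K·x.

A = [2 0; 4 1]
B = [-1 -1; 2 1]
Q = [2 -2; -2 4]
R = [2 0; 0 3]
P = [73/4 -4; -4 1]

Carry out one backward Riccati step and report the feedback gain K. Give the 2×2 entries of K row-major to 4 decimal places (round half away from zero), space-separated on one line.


BᵀP = [-26.2500 6.0000; -22.2500 5.0000]
S = R + BᵀPB = [2 0; 0 3] + [38.2500 32.2500; 32.2500 27.2500] = [40.2500 32.2500; 32.2500 30.2500]
BᵀPA = [-28.5000 6.0000; -24.5000 5.0000]
K = S⁻¹·BᵀPA = [-0.4056 0.1141; -0.3775 0.0437]
A−BK = [1.2169 0.1577; 5.1887 0.7282]
AᵀP(A−BK) = [4.1915 0.3211; 0.3211 0.0972]
P' = Q + AᵀP(A−BK) = [6.1915 -1.6789; -1.6789 4.0972]
tr(P') = 10.2887

-0.4056 0.1141 -0.3775 0.0437


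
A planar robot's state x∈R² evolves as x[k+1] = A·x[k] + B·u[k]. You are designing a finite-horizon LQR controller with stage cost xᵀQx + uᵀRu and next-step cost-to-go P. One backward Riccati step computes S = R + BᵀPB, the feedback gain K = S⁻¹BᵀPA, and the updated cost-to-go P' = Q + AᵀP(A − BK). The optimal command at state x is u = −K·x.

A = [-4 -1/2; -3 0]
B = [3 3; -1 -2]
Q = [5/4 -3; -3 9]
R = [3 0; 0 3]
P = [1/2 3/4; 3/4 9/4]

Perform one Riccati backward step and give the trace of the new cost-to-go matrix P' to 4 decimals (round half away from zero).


45.0000

BᵀP = [0.7500 0.0000; 0.0000 -2.2500]
S = R + BᵀPB = [3 0; 0 3] + [2.2500 2.2500; 2.2500 4.5000] = [5.2500 2.2500; 2.2500 7.5000]
BᵀPA = [-3.0000 -0.3750; 6.7500 0.0000]
K = S⁻¹·BᵀPA = [-1.0984 -0.0820; 1.2295 0.0246]
A−BK = [-4.3934 -0.3279; -1.6393 -0.0328]
AᵀP(A−BK) = [34.6557 1.7131; 1.7131 0.0943]
P' = Q + AᵀP(A−BK) = [35.9057 -1.2869; -1.2869 9.0943]
tr(P') = 45.0000


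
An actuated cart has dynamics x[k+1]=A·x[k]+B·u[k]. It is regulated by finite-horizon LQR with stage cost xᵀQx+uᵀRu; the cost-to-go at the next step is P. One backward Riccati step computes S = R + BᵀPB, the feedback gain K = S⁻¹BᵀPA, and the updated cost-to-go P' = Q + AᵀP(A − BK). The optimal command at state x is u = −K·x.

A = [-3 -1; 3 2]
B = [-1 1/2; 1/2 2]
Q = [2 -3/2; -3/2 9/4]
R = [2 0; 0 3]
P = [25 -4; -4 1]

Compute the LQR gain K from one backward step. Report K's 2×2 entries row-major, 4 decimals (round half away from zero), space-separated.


BᵀP = [-27.0000 4.5000; 4.5000 0.0000]
S = R + BᵀPB = [2 0; 0 3] + [29.2500 -4.5000; -4.5000 2.2500] = [31.2500 -4.5000; -4.5000 5.2500]
BᵀPA = [94.5000 36.0000; -13.5000 -4.5000]
K = S⁻¹·BᵀPA = [3.0274 1.1734; 0.0235 0.1486]
A−BK = [0.0156 0.0991; 1.4394 1.1160]
AᵀP(A−BK) = [20.2295 8.1199; 8.1199 3.4263]
P' = Q + AᵀP(A−BK) = [22.2295 6.6199; 6.6199 5.6763]
tr(P') = 27.9058

3.0274 1.1734 0.0235 0.1486


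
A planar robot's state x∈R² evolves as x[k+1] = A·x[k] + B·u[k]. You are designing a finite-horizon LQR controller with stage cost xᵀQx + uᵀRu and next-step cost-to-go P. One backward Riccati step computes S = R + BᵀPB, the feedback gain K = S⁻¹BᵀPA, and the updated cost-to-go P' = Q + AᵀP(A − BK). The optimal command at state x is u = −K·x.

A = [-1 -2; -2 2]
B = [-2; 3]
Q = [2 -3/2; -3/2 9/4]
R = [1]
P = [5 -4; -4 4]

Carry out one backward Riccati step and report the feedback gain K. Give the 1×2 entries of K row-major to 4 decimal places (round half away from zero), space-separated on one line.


-0.1714 0.8000

BᵀP = [-22.0000 20.0000]
S = R + BᵀPB = [1] + [104.0000] = [105.0000]
BᵀPA = [-18.0000 84.0000]
K = S⁻¹·BᵀPA = [-0.1714 0.8000]
A−BK = [-1.3429 -0.4000; -1.4857 -0.4000]
AᵀP(A−BK) = [1.9143 0.4000; 0.4000 0.8000]
P' = Q + AᵀP(A−BK) = [3.9143 -1.1000; -1.1000 3.0500]
tr(P') = 6.9643


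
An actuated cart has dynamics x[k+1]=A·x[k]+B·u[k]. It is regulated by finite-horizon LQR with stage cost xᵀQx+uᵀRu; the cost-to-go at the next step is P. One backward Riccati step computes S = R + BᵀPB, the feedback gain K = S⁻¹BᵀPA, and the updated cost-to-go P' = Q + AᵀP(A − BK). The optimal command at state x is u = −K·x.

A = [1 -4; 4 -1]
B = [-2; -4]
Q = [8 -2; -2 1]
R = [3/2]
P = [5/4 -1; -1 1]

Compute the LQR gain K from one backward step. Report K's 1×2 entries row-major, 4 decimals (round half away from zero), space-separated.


-1.0000 -0.6154

BᵀP = [1.5000 -2.0000]
S = R + BᵀPB = [3/2] + [5.0000] = [6.5000]
BᵀPA = [-6.5000 -4.0000]
K = S⁻¹·BᵀPA = [-1.0000 -0.6154]
A−BK = [-1.0000 -5.2308; 0.0000 -3.4615]
AᵀP(A−BK) = [2.7500 4.0000; 4.0000 10.5385]
P' = Q + AᵀP(A−BK) = [10.7500 2.0000; 2.0000 11.5385]
tr(P') = 22.2885


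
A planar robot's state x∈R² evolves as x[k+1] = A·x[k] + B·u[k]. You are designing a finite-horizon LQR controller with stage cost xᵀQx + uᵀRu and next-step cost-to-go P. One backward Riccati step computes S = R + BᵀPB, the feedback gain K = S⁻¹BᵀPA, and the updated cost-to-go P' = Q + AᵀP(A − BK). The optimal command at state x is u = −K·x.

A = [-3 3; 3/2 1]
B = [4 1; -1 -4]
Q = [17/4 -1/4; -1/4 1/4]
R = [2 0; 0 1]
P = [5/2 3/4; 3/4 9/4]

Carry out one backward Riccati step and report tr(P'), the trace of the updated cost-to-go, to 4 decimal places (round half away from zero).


7.0929

BᵀP = [9.2500 0.7500; -0.5000 -8.2500]
S = R + BᵀPB = [2 0; 0 1] + [36.2500 6.2500; 6.2500 32.5000] = [38.2500 6.2500; 6.2500 33.5000]
BᵀPA = [-26.6250 28.5000; -10.8750 -9.7500]
K = S⁻¹·BᵀPA = [-0.6633 0.8176; -0.2009 -0.4436]
A−BK = [-0.1461 0.1733; 0.0332 0.0433]
AᵀP(A−BK) = [0.9687 -1.0559; -1.0559 1.6241]
P' = Q + AᵀP(A−BK) = [5.2187 -1.3059; -1.3059 1.8741]
tr(P') = 7.0929


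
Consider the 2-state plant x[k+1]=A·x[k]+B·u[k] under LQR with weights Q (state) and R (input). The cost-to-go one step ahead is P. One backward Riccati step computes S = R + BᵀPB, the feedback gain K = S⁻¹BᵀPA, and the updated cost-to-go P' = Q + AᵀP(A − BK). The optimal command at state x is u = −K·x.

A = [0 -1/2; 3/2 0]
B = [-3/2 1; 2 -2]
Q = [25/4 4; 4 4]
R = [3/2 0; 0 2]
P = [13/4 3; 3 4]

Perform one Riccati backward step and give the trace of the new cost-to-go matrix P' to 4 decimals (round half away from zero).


13.6689

BᵀP = [1.1250 3.5000; -2.7500 -5.0000]
S = R + BᵀPB = [3/2 0; 0 2] + [5.3125 -5.8750; -5.8750 7.2500] = [6.8125 -5.8750; -5.8750 9.2500]
BᵀPA = [5.2500 -0.5625; -7.5000 1.3750]
K = S⁻¹·BᵀPA = [0.1579 0.1009; -0.7105 0.2127]
A−BK = [0.9474 -0.5614; -0.2368 0.2237]
AᵀP(A−BK) = [2.8421 -1.1842; -1.1842 0.5768]
P' = Q + AᵀP(A−BK) = [9.0921 2.8158; 2.8158 4.5768]
tr(P') = 13.6689


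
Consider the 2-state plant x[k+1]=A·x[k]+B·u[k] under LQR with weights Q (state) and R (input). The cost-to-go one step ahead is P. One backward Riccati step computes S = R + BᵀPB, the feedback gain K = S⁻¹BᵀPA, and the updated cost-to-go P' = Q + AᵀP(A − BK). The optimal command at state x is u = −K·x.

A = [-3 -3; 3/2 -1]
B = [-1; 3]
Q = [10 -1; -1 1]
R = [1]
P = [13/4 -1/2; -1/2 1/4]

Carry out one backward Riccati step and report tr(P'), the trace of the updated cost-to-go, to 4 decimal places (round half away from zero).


BᵀP = [-4.7500 1.2500]
S = R + BᵀPB = [1] + [8.5000] = [9.5000]
BᵀPA = [16.1250 13.0000]
K = S⁻¹·BᵀPA = [1.6974 1.3684]
A−BK = [-1.3026 -1.6316; -3.5921 -5.1053]
AᵀP(A−BK) = [6.9424 7.5592; 7.5592 8.7105]
P' = Q + AᵀP(A−BK) = [16.9424 6.5592; 6.5592 9.7105]
tr(P') = 26.6530

26.6530


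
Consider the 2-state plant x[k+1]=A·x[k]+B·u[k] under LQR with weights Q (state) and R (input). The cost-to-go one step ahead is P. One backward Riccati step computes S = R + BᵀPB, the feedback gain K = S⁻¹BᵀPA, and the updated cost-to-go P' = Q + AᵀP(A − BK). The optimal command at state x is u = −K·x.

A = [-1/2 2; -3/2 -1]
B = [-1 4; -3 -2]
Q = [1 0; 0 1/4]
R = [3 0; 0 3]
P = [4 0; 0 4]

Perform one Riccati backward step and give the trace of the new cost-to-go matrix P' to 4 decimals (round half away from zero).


BᵀP = [-4.0000 -12.0000; 16.0000 -8.0000]
S = R + BᵀPB = [3 0; 0 3] + [40.0000 8.0000; 8.0000 80.0000] = [43.0000 8.0000; 8.0000 83.0000]
BᵀPA = [20.0000 4.0000; 4.0000 40.0000]
K = S⁻¹·BᵀPA = [0.4645 0.0034; 0.0034 0.4816]
A−BK = [-0.0492 0.0770; -0.0997 -0.0265]
AᵀP(A−BK) = [0.6967 0.0051; 0.0051 0.7224]
P' = Q + AᵀP(A−BK) = [1.6967 0.0051; 0.0051 0.9724]
tr(P') = 2.6691

2.6691


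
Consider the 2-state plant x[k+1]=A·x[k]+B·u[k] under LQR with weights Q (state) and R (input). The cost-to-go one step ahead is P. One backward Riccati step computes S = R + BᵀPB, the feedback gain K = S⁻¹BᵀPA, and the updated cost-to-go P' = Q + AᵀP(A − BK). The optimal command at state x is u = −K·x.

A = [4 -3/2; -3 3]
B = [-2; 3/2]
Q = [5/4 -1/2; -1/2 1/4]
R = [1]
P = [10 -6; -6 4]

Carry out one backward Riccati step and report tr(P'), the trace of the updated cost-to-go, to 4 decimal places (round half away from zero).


7.4157

BᵀP = [-29.0000 18.0000]
S = R + BᵀPB = [1] + [85.0000] = [86.0000]
BᵀPA = [-170.0000 97.5000]
K = S⁻¹·BᵀPA = [-1.9767 1.1337]
A−BK = [0.0465 0.7674; -0.0349 1.2994]
AᵀP(A−BK) = [3.9535 -2.2674; -2.2674 1.9622]
P' = Q + AᵀP(A−BK) = [5.2035 -2.7674; -2.7674 2.2122]
tr(P') = 7.4157


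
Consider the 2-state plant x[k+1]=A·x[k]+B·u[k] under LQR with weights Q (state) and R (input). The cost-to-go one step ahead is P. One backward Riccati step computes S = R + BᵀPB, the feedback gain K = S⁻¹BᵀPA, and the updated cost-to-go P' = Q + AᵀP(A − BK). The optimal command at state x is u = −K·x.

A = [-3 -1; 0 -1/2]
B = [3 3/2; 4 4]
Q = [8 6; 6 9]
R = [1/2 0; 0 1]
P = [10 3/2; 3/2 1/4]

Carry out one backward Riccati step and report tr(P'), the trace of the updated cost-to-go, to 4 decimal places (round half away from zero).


17.6656

BᵀP = [36.0000 5.5000; 21.0000 3.2500]
S = R + BᵀPB = [1/2 0; 0 1] + [130.0000 76.0000; 76.0000 44.5000] = [130.5000 76.0000; 76.0000 45.5000]
BᵀPA = [-108.0000 -38.7500; -63.0000 -22.6250]
K = S⁻¹·BᵀPA = [-0.7790 -0.2697; -0.0835 -0.0468]
A−BK = [-0.5379 -0.1207; 3.4498 0.7658]
AᵀP(A−BK) = [0.6121 0.1762; 0.1762 0.0536]
P' = Q + AᵀP(A−BK) = [8.6121 6.1762; 6.1762 9.0536]
tr(P') = 17.6656


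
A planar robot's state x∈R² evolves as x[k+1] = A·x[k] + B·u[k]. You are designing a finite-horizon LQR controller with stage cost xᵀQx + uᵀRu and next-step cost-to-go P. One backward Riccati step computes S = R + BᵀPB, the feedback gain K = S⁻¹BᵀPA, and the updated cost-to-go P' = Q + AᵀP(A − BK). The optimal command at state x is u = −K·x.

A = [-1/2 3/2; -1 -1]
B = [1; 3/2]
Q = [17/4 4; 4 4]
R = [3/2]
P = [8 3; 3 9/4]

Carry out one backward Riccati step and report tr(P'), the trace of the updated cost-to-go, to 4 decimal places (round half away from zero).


BᵀP = [12.5000 6.3750]
S = R + BᵀPB = [3/2] + [22.0625] = [23.5625]
BᵀPA = [-12.6250 12.3750]
K = S⁻¹·BᵀPA = [-0.5358 0.5252]
A−BK = [0.0358 0.9748; -0.1963 -1.7878]
AᵀP(A−BK) = [0.4854 -0.1194; -0.1194 4.7507]
P' = Q + AᵀP(A−BK) = [4.7354 3.8806; 3.8806 8.7507]
tr(P') = 13.4861

13.4861


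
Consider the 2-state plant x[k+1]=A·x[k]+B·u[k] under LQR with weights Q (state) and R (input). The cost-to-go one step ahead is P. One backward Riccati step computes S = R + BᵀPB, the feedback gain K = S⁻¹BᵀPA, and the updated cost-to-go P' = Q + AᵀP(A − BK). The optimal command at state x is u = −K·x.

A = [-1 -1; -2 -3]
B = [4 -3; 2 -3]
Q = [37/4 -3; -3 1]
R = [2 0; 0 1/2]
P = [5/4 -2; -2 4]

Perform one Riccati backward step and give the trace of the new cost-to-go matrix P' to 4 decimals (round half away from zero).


BᵀP = [1.0000 0.0000; 2.2500 -6.0000]
S = R + BᵀPB = [2 0; 0 1/2] + [4.0000 -3.0000; -3.0000 11.2500] = [6.0000 -3.0000; -3.0000 11.7500]
BᵀPA = [-1.0000 -1.0000; 9.7500 15.7500]
K = S⁻¹·BᵀPA = [0.2846 0.5772; 0.9024 1.4878]
A−BK = [0.5691 1.1545; 0.1382 0.3089]
AᵀP(A−BK) = [0.7358 1.3211; 1.3211 2.3943]
P' = Q + AᵀP(A−BK) = [9.9858 -1.6789; -1.6789 3.3943]
tr(P') = 13.3801

13.3801
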